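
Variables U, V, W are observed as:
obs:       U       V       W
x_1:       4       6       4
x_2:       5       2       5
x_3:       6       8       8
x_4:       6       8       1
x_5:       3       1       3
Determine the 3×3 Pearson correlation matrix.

Step 1 — column means:
  mean(U) = (4 + 5 + 6 + 6 + 3) / 5 = 24/5 = 4.8
  mean(V) = (6 + 2 + 8 + 8 + 1) / 5 = 25/5 = 5
  mean(W) = (4 + 5 + 8 + 1 + 3) / 5 = 21/5 = 4.2

Step 2 — sample variances and covariances s[i,j] = (1/(n-1)) · Σ_k (x_{k,i} - mean_i) · (x_{k,j} - mean_j), with n-1 = 4:
  s[U,U] = ((-0.8)·(-0.8) + (0.2)·(0.2) + (1.2)·(1.2) + (1.2)·(1.2) + (-1.8)·(-1.8)) / 4 = 6.8/4 = 1.7
  s[U,V] = ((-0.8)·(1) + (0.2)·(-3) + (1.2)·(3) + (1.2)·(3) + (-1.8)·(-4)) / 4 = 13/4 = 3.25
  s[U,W] = ((-0.8)·(-0.2) + (0.2)·(0.8) + (1.2)·(3.8) + (1.2)·(-3.2) + (-1.8)·(-1.2)) / 4 = 3.2/4 = 0.8
  s[V,V] = ((1)·(1) + (-3)·(-3) + (3)·(3) + (3)·(3) + (-4)·(-4)) / 4 = 44/4 = 11
  s[V,W] = ((1)·(-0.2) + (-3)·(0.8) + (3)·(3.8) + (3)·(-3.2) + (-4)·(-1.2)) / 4 = 4/4 = 1
  s[W,W] = ((-0.2)·(-0.2) + (0.8)·(0.8) + (3.8)·(3.8) + (-3.2)·(-3.2) + (-1.2)·(-1.2)) / 4 = 26.8/4 = 6.7
  Sample standard deviations s_i = √(s[i,i]):
  s(U) = √(1.7) = 1.3038
  s(V) = √(11) = 3.3166
  s(W) = √(6.7) = 2.5884

Step 3 — r_{ij} = s_{ij} / (s_i · s_j):
  r[U,U] = 1 (diagonal).
  r[U,V] = 3.25 / (1.3038 · 3.3166) = 3.25 / 4.3243 = 0.7516
  r[U,W] = 0.8 / (1.3038 · 2.5884) = 0.8 / 3.3749 = 0.237
  r[V,V] = 1 (diagonal).
  r[V,W] = 1 / (3.3166 · 2.5884) = 1 / 8.5849 = 0.1165
  r[W,W] = 1 (diagonal).

R is symmetric with unit diagonal. Assembling:

R = [[1, 0.7516, 0.237],
 [0.7516, 1, 0.1165],
 [0.237, 0.1165, 1]]


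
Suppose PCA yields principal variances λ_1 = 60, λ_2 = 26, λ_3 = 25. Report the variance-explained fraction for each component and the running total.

Step 1 — total variance = trace(Sigma) = Σ λ_i = 60 + 26 + 25 = 111.

Step 2 — fraction explained by component i = λ_i / Σ λ:
  PC1: 60/111 = 0.5405
  PC2: 26/111 = 0.2342
  PC3: 25/111 = 0.2252

Step 3 — cumulative fraction after k components = (λ_1 + ... + λ_k) / Σ λ:
  k = 1: 60/111 = 0.5405
  k = 2: (60 + 26)/111 = 86/111 = 0.7748
  k = 3: (60 + 26 + 25)/111 = 111/111 = 1

Summary (fraction, with percent):

explained: PC1 0.5405 (54.05%), PC2 0.2342 (23.42%), PC3 0.2252 (22.52%);  cumulative: 0.5405, 0.7748, 1


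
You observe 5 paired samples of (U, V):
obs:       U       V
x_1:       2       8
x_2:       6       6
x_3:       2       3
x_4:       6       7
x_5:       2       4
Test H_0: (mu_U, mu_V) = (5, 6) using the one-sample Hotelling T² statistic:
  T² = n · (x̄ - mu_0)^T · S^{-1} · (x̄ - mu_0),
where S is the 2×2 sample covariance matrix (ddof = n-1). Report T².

Step 1 — sample mean vector:
  mean(U) = (2 + 6 + 2 + 6 + 2) / 5 = 18/5 = 3.6
  mean(V) = (8 + 6 + 3 + 7 + 4) / 5 = 28/5 = 5.6
  x̄ = (3.6, 5.6),  deviation x̄ - mu_0 = (3.6, 5.6) - (5, 6) = (-1.4, -0.4).

Step 2 — sample covariance matrix, S[i,j] = (1/(n-1)) · Σ_k (x_{k,i} - mean_i) · (x_{k,j} - mean_j), divisor n-1 = 4:
  S[U,U] = ((-1.6)·(-1.6) + (2.4)·(2.4) + (-1.6)·(-1.6) + (2.4)·(2.4) + (-1.6)·(-1.6)) / 4 = 19.2/4 = 4.8
  S[U,V] = ((-1.6)·(2.4) + (2.4)·(0.4) + (-1.6)·(-2.6) + (2.4)·(1.4) + (-1.6)·(-1.6)) / 4 = 7.2/4 = 1.8
  S[V,V] = ((2.4)·(2.4) + (0.4)·(0.4) + (-2.6)·(-2.6) + (1.4)·(1.4) + (-1.6)·(-1.6)) / 4 = 17.2/4 = 4.3
  S = [[4.8, 1.8],
 [1.8, 4.3]].

Step 3 — invert S. det(S) = 4.8·4.3 - (1.8)² = 17.4.
  S^{-1} = (1/det) · [[d, -b], [-b, a]] = [[0.2471, -0.1034],
 [-0.1034, 0.2759]].

Step 4 — quadratic form (x̄ - mu_0)^T · S^{-1} · (x̄ - mu_0):
  S^{-1} · (x̄ - mu_0) = (-0.3046, 0.0345),
  (x̄ - mu_0)^T · [...] = (-1.4)·(-0.3046) + (-0.4)·(0.0345) = 0.4126.

Step 5 — scale by n: T² = 5 · 0.4126 = 2.0632.

T² ≈ 2.0632


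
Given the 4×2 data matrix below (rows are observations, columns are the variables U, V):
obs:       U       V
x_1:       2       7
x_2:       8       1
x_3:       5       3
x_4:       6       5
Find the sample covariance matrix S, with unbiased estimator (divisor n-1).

Step 1 — column means:
  mean(U) = (2 + 8 + 5 + 6) / 4 = 21/4 = 5.25
  mean(V) = (7 + 1 + 3 + 5) / 4 = 16/4 = 4

Step 2 — sample covariance S[i,j] = (1/(n-1)) · Σ_k (x_{k,i} - mean_i) · (x_{k,j} - mean_j), with n-1 = 3.
  S[U,U] = ((-3.25)·(-3.25) + (2.75)·(2.75) + (-0.25)·(-0.25) + (0.75)·(0.75)) / 3 = 18.75/3 = 6.25
  S[U,V] = ((-3.25)·(3) + (2.75)·(-3) + (-0.25)·(-1) + (0.75)·(1)) / 3 = -17/3 = -5.6667
  S[V,V] = ((3)·(3) + (-3)·(-3) + (-1)·(-1) + (1)·(1)) / 3 = 20/3 = 6.6667

S is symmetric (S[j,i] = S[i,j]). Assembling:

S = [[6.25, -5.6667],
 [-5.6667, 6.6667]]


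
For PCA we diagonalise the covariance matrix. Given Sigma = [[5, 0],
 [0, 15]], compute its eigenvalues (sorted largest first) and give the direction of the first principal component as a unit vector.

Step 1 — characteristic polynomial of 2×2 Sigma:
  det(Sigma - λI) = λ² - trace · λ + det = 0.
  trace = 5 + 15 = 20, det = 5·15 - (0)² = 75.
Step 2 — discriminant:
  Δ = trace² - 4·det = 400 - 300 = 100.
Step 3 — eigenvalues:
  λ = (trace ± √Δ)/2 = (20 ± 10)/2,
  λ_1 = 15,  λ_2 = 5.

Step 4 — unit eigenvector for λ_1: Sigma is diagonal, so its eigenvectors are the coordinate axes. λ_1 = 15 is the diagonal entry on the second coordinate axis, hence
  v_1 = (0, 1) (||v_1|| = 1).

λ_1 = 15,  λ_2 = 5;  v_1 ≈ (0, 1)


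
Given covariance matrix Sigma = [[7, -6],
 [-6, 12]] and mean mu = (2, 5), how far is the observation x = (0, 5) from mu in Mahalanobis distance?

Step 1 — centre the observation: (x - mu) = (-2, 0).

Step 2 — invert Sigma. det(Sigma) = 7·12 - (-6)² = 48.
  Sigma^{-1} = (1/det) · [[d, -b], [-b, a]] = [[0.25, 0.125],
 [0.125, 0.1458]].

Step 3 — form the quadratic (x - mu)^T · Sigma^{-1} · (x - mu):
  Sigma^{-1} · (x - mu) = (-0.5, -0.25).
  (x - mu)^T · [Sigma^{-1} · (x - mu)] = (-2)·(-0.5) + (0)·(-0.25) = 1.

Step 4 — take square root: d = √(1) ≈ 1.

d(x, mu) = √(1) ≈ 1


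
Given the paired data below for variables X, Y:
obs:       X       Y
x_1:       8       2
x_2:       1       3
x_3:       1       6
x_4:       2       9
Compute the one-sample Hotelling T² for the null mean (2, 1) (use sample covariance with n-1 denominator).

Step 1 — sample mean vector:
  mean(X) = (8 + 1 + 1 + 2) / 4 = 12/4 = 3
  mean(Y) = (2 + 3 + 6 + 9) / 4 = 20/4 = 5
  x̄ = (3, 5),  deviation x̄ - mu_0 = (3, 5) - (2, 1) = (1, 4).

Step 2 — sample covariance matrix, S[i,j] = (1/(n-1)) · Σ_k (x_{k,i} - mean_i) · (x_{k,j} - mean_j), divisor n-1 = 3:
  S[X,X] = ((5)·(5) + (-2)·(-2) + (-2)·(-2) + (-1)·(-1)) / 3 = 34/3 = 11.3333
  S[X,Y] = ((5)·(-3) + (-2)·(-2) + (-2)·(1) + (-1)·(4)) / 3 = -17/3 = -5.6667
  S[Y,Y] = ((-3)·(-3) + (-2)·(-2) + (1)·(1) + (4)·(4)) / 3 = 30/3 = 10
  S = [[11.3333, -5.6667],
 [-5.6667, 10]].

Step 3 — invert S. det(S) = 11.3333·10 - (-5.6667)² = 81.2222.
  S^{-1} = (1/det) · [[d, -b], [-b, a]] = [[0.1231, 0.0698],
 [0.0698, 0.1395]].

Step 4 — quadratic form (x̄ - mu_0)^T · S^{-1} · (x̄ - mu_0):
  S^{-1} · (x̄ - mu_0) = (0.4022, 0.6279),
  (x̄ - mu_0)^T · [...] = (1)·(0.4022) + (4)·(0.6279) = 2.9138.

Step 5 — scale by n: T² = 4 · 2.9138 = 11.6553.

T² ≈ 11.6553


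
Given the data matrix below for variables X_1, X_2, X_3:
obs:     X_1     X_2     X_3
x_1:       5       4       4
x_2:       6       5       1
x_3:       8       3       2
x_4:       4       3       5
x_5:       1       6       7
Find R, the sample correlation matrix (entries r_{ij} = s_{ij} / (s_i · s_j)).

Step 1 — column means:
  mean(X_1) = (5 + 6 + 8 + 4 + 1) / 5 = 24/5 = 4.8
  mean(X_2) = (4 + 5 + 3 + 3 + 6) / 5 = 21/5 = 4.2
  mean(X_3) = (4 + 1 + 2 + 5 + 7) / 5 = 19/5 = 3.8

Step 2 — sample variances and covariances s[i,j] = (1/(n-1)) · Σ_k (x_{k,i} - mean_i) · (x_{k,j} - mean_j), with n-1 = 4:
  s[X_1,X_1] = ((0.2)·(0.2) + (1.2)·(1.2) + (3.2)·(3.2) + (-0.8)·(-0.8) + (-3.8)·(-3.8)) / 4 = 26.8/4 = 6.7
  s[X_1,X_2] = ((0.2)·(-0.2) + (1.2)·(0.8) + (3.2)·(-1.2) + (-0.8)·(-1.2) + (-3.8)·(1.8)) / 4 = -8.8/4 = -2.2
  s[X_1,X_3] = ((0.2)·(0.2) + (1.2)·(-2.8) + (3.2)·(-1.8) + (-0.8)·(1.2) + (-3.8)·(3.2)) / 4 = -22.2/4 = -5.55
  s[X_2,X_2] = ((-0.2)·(-0.2) + (0.8)·(0.8) + (-1.2)·(-1.2) + (-1.2)·(-1.2) + (1.8)·(1.8)) / 4 = 6.8/4 = 1.7
  s[X_2,X_3] = ((-0.2)·(0.2) + (0.8)·(-2.8) + (-1.2)·(-1.8) + (-1.2)·(1.2) + (1.8)·(3.2)) / 4 = 4.2/4 = 1.05
  s[X_3,X_3] = ((0.2)·(0.2) + (-2.8)·(-2.8) + (-1.8)·(-1.8) + (1.2)·(1.2) + (3.2)·(3.2)) / 4 = 22.8/4 = 5.7
  Sample standard deviations s_i = √(s[i,i]):
  s(X_1) = √(6.7) = 2.5884
  s(X_2) = √(1.7) = 1.3038
  s(X_3) = √(5.7) = 2.3875

Step 3 — r_{ij} = s_{ij} / (s_i · s_j):
  r[X_1,X_1] = 1 (diagonal).
  r[X_1,X_2] = -2.2 / (2.5884 · 1.3038) = -2.2 / 3.3749 = -0.6519
  r[X_1,X_3] = -5.55 / (2.5884 · 2.3875) = -5.55 / 6.1798 = -0.8981
  r[X_2,X_2] = 1 (diagonal).
  r[X_2,X_3] = 1.05 / (1.3038 · 2.3875) = 1.05 / 3.1129 = 0.3373
  r[X_3,X_3] = 1 (diagonal).

R is symmetric with unit diagonal. Assembling:

R = [[1, -0.6519, -0.8981],
 [-0.6519, 1, 0.3373],
 [-0.8981, 0.3373, 1]]


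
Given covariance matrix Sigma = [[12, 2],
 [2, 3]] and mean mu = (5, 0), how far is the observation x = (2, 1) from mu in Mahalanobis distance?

Step 1 — centre the observation: (x - mu) = (-3, 1).

Step 2 — invert Sigma. det(Sigma) = 12·3 - (2)² = 32.
  Sigma^{-1} = (1/det) · [[d, -b], [-b, a]] = [[0.0938, -0.0625],
 [-0.0625, 0.375]].

Step 3 — form the quadratic (x - mu)^T · Sigma^{-1} · (x - mu):
  Sigma^{-1} · (x - mu) = (-0.3438, 0.5625).
  (x - mu)^T · [Sigma^{-1} · (x - mu)] = (-3)·(-0.3438) + (1)·(0.5625) = 1.5938.

Step 4 — take square root: d = √(1.5938) ≈ 1.2624.

d(x, mu) = √(1.5938) ≈ 1.2624


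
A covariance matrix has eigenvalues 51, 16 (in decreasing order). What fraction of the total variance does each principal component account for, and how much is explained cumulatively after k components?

Step 1 — total variance = trace(Sigma) = Σ λ_i = 51 + 16 = 67.

Step 2 — fraction explained by component i = λ_i / Σ λ:
  PC1: 51/67 = 0.7612
  PC2: 16/67 = 0.2388

Step 3 — cumulative fraction after k components = (λ_1 + ... + λ_k) / Σ λ:
  k = 1: 51/67 = 0.7612
  k = 2: (51 + 16)/67 = 67/67 = 1

Summary (fraction, with percent):

explained: PC1 0.7612 (76.12%), PC2 0.2388 (23.88%);  cumulative: 0.7612, 1


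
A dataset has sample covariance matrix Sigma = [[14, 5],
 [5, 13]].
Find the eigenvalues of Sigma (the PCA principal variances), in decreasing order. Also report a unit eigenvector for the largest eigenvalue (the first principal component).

Step 1 — characteristic polynomial of 2×2 Sigma:
  det(Sigma - λI) = λ² - trace · λ + det = 0.
  trace = 14 + 13 = 27, det = 14·13 - (5)² = 157.
Step 2 — discriminant:
  Δ = trace² - 4·det = 729 - 628 = 101.
Step 3 — eigenvalues:
  λ = (trace ± √Δ)/2 = (27 ± 10.0499)/2,
  λ_1 = 18.5249,  λ_2 = 8.4751.

Step 4 — unit eigenvector for λ_1: solve (Sigma - λ_1 I)v = 0. First row:
  (14 - 18.5249)·v_x + (5)·v_y = 0, i.e. (-4.5249)·v_x + (5)·v_y = 0,
  so v ∝ (b, λ_1 - a) = (5, 4.5249) = u.
  ||u|| = √((5)² + (4.5249)²) = √(45.4751) ≈ 6.7435,
  v_1 = u/||u|| ≈ (0.7415, 0.671) (||v_1|| = 1).

λ_1 = 18.5249,  λ_2 = 8.4751;  v_1 ≈ (0.7415, 0.671)


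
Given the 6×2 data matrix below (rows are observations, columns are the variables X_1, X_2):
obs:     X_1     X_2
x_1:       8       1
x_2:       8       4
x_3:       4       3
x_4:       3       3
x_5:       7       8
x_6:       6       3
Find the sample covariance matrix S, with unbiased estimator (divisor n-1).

Step 1 — column means:
  mean(X_1) = (8 + 8 + 4 + 3 + 7 + 6) / 6 = 36/6 = 6
  mean(X_2) = (1 + 4 + 3 + 3 + 8 + 3) / 6 = 22/6 = 3.6667

Step 2 — sample covariance S[i,j] = (1/(n-1)) · Σ_k (x_{k,i} - mean_i) · (x_{k,j} - mean_j), with n-1 = 5.
  S[X_1,X_1] = ((2)·(2) + (2)·(2) + (-2)·(-2) + (-3)·(-3) + (1)·(1) + (0)·(0)) / 5 = 22/5 = 4.4
  S[X_1,X_2] = ((2)·(-2.6667) + (2)·(0.3333) + (-2)·(-0.6667) + (-3)·(-0.6667) + (1)·(4.3333) + (0)·(-0.6667)) / 5 = 3/5 = 0.6
  S[X_2,X_2] = ((-2.6667)·(-2.6667) + (0.3333)·(0.3333) + (-0.6667)·(-0.6667) + (-0.6667)·(-0.6667) + (4.3333)·(4.3333) + (-0.6667)·(-0.6667)) / 5 = 27.3333/5 = 5.4667

S is symmetric (S[j,i] = S[i,j]). Assembling:

S = [[4.4, 0.6],
 [0.6, 5.4667]]


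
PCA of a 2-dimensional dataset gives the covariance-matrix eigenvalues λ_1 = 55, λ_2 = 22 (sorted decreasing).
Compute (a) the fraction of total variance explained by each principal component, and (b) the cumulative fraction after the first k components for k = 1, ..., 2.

Step 1 — total variance = trace(Sigma) = Σ λ_i = 55 + 22 = 77.

Step 2 — fraction explained by component i = λ_i / Σ λ:
  PC1: 55/77 = 0.7143
  PC2: 22/77 = 0.2857

Step 3 — cumulative fraction after k components = (λ_1 + ... + λ_k) / Σ λ:
  k = 1: 55/77 = 0.7143
  k = 2: (55 + 22)/77 = 77/77 = 1

Summary (fraction, with percent):

explained: PC1 0.7143 (71.43%), PC2 0.2857 (28.57%);  cumulative: 0.7143, 1


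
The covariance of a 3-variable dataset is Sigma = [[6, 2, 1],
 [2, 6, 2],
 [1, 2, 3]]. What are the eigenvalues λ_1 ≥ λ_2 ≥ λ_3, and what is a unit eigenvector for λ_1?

Step 1 — characteristic polynomial p(λ) = det(λI - Sigma) = λ³ - tr·λ² + c_1·λ - det, where tr = trace, c_1 = sum of the principal 2×2 minors, det = det(Sigma):
  tr = 6 + 6 + 3 = 15,
  c_1 = (6·6 - (2)²) + (6·3 - (1)²) + (6·3 - (2)²) = 32 + 17 + 14 = 63,
  det = 6·(6·3 - (2)²) - (2)·((2)·3 - (2)·(1)) + (1)·((2)·(2) - 6·(1)) = 6·(14) - (2)·(4) + (1)·(-2) = 74.
  So p(λ) = λ³ - 15λ² + 63λ - 74.
Step 2 — look for an integer root (rational root theorem: any rational root is an integer divisor of 74). Testing λ = 2:
  p(2) = 8 - 60 + 126 - 74 = 0  ✓
  Dividing out (λ - 2): p(λ) = (λ - 2)(λ² - 13λ + 37).
Step 3 — remaining eigenvalues from the quadratic λ² - 13λ + 37 = 0:
  Δ = 13² - 4·37 = 169 - 148 = 21,  λ = (13 ± √21)/2 = (13 ± 4.5826)/2 ≈ 8.7913 or 4.2087.
  Sorted: λ_1 = 8.7913,  λ_2 = 4.2087,  λ_3 = 2  (check: sum = 15 = tr ✓).

Step 4 — unit eigenvector for λ_1 ≈ 8.7913: v spans the null space of (Sigma - λ_1 I), whose rows are
  r_1 = (-2.7913, 2, 1),  r_2 = (2, -2.7913, 2),  r_3 = (1, 2, -5.7913).
  v is orthogonal to every row, so take v ∝ r_1 × r_2 = ((2)·(2) - (1)·(-2.7913), (1)·(2) - (-2.7913)·(2), (-2.7913)·(-2.7913) - (2)·(2)) ≈ (6.7913, 7.5826, 3.7913).
  Let u = (6.7913, 7.5826, 3.7913).
  ||u|| = √((6.7913)² + (7.5826)² + (3.7913)²) = √(117.9909) ≈ 10.8624,  v_1 = u/||u|| ≈ (0.6252, 0.6981, 0.349) (||v_1|| = 1).

λ_1 = 8.7913,  λ_2 = 4.2087,  λ_3 = 2;  v_1 ≈ (0.6252, 0.6981, 0.349)


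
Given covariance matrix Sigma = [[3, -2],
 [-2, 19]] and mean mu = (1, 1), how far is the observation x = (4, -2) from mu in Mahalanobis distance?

Step 1 — centre the observation: (x - mu) = (3, -3).

Step 2 — invert Sigma. det(Sigma) = 3·19 - (-2)² = 53.
  Sigma^{-1} = (1/det) · [[d, -b], [-b, a]] = [[0.3585, 0.0377],
 [0.0377, 0.0566]].

Step 3 — form the quadratic (x - mu)^T · Sigma^{-1} · (x - mu):
  Sigma^{-1} · (x - mu) = (0.9623, -0.0566).
  (x - mu)^T · [Sigma^{-1} · (x - mu)] = (3)·(0.9623) + (-3)·(-0.0566) = 3.0566.

Step 4 — take square root: d = √(3.0566) ≈ 1.7483.

d(x, mu) = √(3.0566) ≈ 1.7483


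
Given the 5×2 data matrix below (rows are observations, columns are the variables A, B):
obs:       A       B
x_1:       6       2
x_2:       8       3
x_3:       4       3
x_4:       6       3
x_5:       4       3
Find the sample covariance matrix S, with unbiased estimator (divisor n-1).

Step 1 — column means:
  mean(A) = (6 + 8 + 4 + 6 + 4) / 5 = 28/5 = 5.6
  mean(B) = (2 + 3 + 3 + 3 + 3) / 5 = 14/5 = 2.8

Step 2 — sample covariance S[i,j] = (1/(n-1)) · Σ_k (x_{k,i} - mean_i) · (x_{k,j} - mean_j), with n-1 = 4.
  S[A,A] = ((0.4)·(0.4) + (2.4)·(2.4) + (-1.6)·(-1.6) + (0.4)·(0.4) + (-1.6)·(-1.6)) / 4 = 11.2/4 = 2.8
  S[A,B] = ((0.4)·(-0.8) + (2.4)·(0.2) + (-1.6)·(0.2) + (0.4)·(0.2) + (-1.6)·(0.2)) / 4 = -0.4/4 = -0.1
  S[B,B] = ((-0.8)·(-0.8) + (0.2)·(0.2) + (0.2)·(0.2) + (0.2)·(0.2) + (0.2)·(0.2)) / 4 = 0.8/4 = 0.2

S is symmetric (S[j,i] = S[i,j]). Assembling:

S = [[2.8, -0.1],
 [-0.1, 0.2]]


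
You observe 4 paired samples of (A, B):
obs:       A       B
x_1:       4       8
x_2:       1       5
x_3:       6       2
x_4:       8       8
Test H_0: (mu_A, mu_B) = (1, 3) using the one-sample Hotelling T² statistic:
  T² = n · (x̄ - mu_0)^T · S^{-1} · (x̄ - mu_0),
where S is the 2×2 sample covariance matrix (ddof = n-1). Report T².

Step 1 — sample mean vector:
  mean(A) = (4 + 1 + 6 + 8) / 4 = 19/4 = 4.75
  mean(B) = (8 + 5 + 2 + 8) / 4 = 23/4 = 5.75
  x̄ = (4.75, 5.75),  deviation x̄ - mu_0 = (4.75, 5.75) - (1, 3) = (3.75, 2.75).

Step 2 — sample covariance matrix, S[i,j] = (1/(n-1)) · Σ_k (x_{k,i} - mean_i) · (x_{k,j} - mean_j), divisor n-1 = 3:
  S[A,A] = ((-0.75)·(-0.75) + (-3.75)·(-3.75) + (1.25)·(1.25) + (3.25)·(3.25)) / 3 = 26.75/3 = 8.9167
  S[A,B] = ((-0.75)·(2.25) + (-3.75)·(-0.75) + (1.25)·(-3.75) + (3.25)·(2.25)) / 3 = 3.75/3 = 1.25
  S[B,B] = ((2.25)·(2.25) + (-0.75)·(-0.75) + (-3.75)·(-3.75) + (2.25)·(2.25)) / 3 = 24.75/3 = 8.25
  S = [[8.9167, 1.25],
 [1.25, 8.25]].

Step 3 — invert S. det(S) = 8.9167·8.25 - (1.25)² = 72.
  S^{-1} = (1/det) · [[d, -b], [-b, a]] = [[0.1146, -0.0174],
 [-0.0174, 0.1238]].

Step 4 — quadratic form (x̄ - mu_0)^T · S^{-1} · (x̄ - mu_0):
  S^{-1} · (x̄ - mu_0) = (0.3819, 0.2755),
  (x̄ - mu_0)^T · [...] = (3.75)·(0.3819) + (2.75)·(0.2755) = 2.1898.

Step 5 — scale by n: T² = 4 · 2.1898 = 8.7593.

T² ≈ 8.7593


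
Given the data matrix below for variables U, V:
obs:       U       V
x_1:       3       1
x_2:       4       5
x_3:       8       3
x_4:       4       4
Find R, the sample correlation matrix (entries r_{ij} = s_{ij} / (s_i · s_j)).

Step 1 — column means:
  mean(U) = (3 + 4 + 8 + 4) / 4 = 19/4 = 4.75
  mean(V) = (1 + 5 + 3 + 4) / 4 = 13/4 = 3.25

Step 2 — sample variances and covariances s[i,j] = (1/(n-1)) · Σ_k (x_{k,i} - mean_i) · (x_{k,j} - mean_j), with n-1 = 3:
  s[U,U] = ((-1.75)·(-1.75) + (-0.75)·(-0.75) + (3.25)·(3.25) + (-0.75)·(-0.75)) / 3 = 14.75/3 = 4.9167
  s[U,V] = ((-1.75)·(-2.25) + (-0.75)·(1.75) + (3.25)·(-0.25) + (-0.75)·(0.75)) / 3 = 1.25/3 = 0.4167
  s[V,V] = ((-2.25)·(-2.25) + (1.75)·(1.75) + (-0.25)·(-0.25) + (0.75)·(0.75)) / 3 = 8.75/3 = 2.9167
  Sample standard deviations s_i = √(s[i,i]):
  s(U) = √(4.9167) = 2.2174
  s(V) = √(2.9167) = 1.7078

Step 3 — r_{ij} = s_{ij} / (s_i · s_j):
  r[U,U] = 1 (diagonal).
  r[U,V] = 0.4167 / (2.2174 · 1.7078) = 0.4167 / 3.7869 = 0.11
  r[V,V] = 1 (diagonal).

R is symmetric with unit diagonal. Assembling:

R = [[1, 0.11],
 [0.11, 1]]


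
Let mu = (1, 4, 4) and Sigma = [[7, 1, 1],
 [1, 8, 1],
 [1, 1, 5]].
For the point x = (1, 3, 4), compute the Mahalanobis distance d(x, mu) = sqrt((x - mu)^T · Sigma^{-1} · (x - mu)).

Step 1 — centre the observation: (x - mu) = (0, -1, 0).

Step 2 — invert Sigma (cofactor / det for 3×3, or solve directly):
  Sigma^{-1} = [[0.1489, -0.0153, -0.0267],
 [-0.0153, 0.1298, -0.0229],
 [-0.0267, -0.0229, 0.2099]].

Step 3 — form the quadratic (x - mu)^T · Sigma^{-1} · (x - mu):
  Sigma^{-1} · (x - mu) = (0.0153, -0.1298, 0.0229).
  (x - mu)^T · [Sigma^{-1} · (x - mu)] = (0)·(0.0153) + (-1)·(-0.1298) + (0)·(0.0229) = 0.1298.

Step 4 — take square root: d = √(0.1298) ≈ 0.3602.

d(x, mu) = √(0.1298) ≈ 0.3602


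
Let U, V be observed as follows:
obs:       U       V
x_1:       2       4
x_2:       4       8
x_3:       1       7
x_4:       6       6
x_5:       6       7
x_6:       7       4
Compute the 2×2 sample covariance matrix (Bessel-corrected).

Step 1 — column means:
  mean(U) = (2 + 4 + 1 + 6 + 6 + 7) / 6 = 26/6 = 4.3333
  mean(V) = (4 + 8 + 7 + 6 + 7 + 4) / 6 = 36/6 = 6

Step 2 — sample covariance S[i,j] = (1/(n-1)) · Σ_k (x_{k,i} - mean_i) · (x_{k,j} - mean_j), with n-1 = 5.
  S[U,U] = ((-2.3333)·(-2.3333) + (-0.3333)·(-0.3333) + (-3.3333)·(-3.3333) + (1.6667)·(1.6667) + (1.6667)·(1.6667) + (2.6667)·(2.6667)) / 5 = 29.3333/5 = 5.8667
  S[U,V] = ((-2.3333)·(-2) + (-0.3333)·(2) + (-3.3333)·(1) + (1.6667)·(0) + (1.6667)·(1) + (2.6667)·(-2)) / 5 = -3/5 = -0.6
  S[V,V] = ((-2)·(-2) + (2)·(2) + (1)·(1) + (0)·(0) + (1)·(1) + (-2)·(-2)) / 5 = 14/5 = 2.8

S is symmetric (S[j,i] = S[i,j]). Assembling:

S = [[5.8667, -0.6],
 [-0.6, 2.8]]


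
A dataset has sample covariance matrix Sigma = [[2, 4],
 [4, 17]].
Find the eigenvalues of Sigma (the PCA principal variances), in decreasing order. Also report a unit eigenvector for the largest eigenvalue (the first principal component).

Step 1 — characteristic polynomial of 2×2 Sigma:
  det(Sigma - λI) = λ² - trace · λ + det = 0.
  trace = 2 + 17 = 19, det = 2·17 - (4)² = 18.
Step 2 — discriminant:
  Δ = trace² - 4·det = 361 - 72 = 289.
Step 3 — eigenvalues:
  λ = (trace ± √Δ)/2 = (19 ± 17)/2,
  λ_1 = 18,  λ_2 = 1.

Step 4 — unit eigenvector for λ_1: solve (Sigma - λ_1 I)v = 0. First row:
  (2 - 18)·v_x + (4)·v_y = 0, i.e. (-16)·v_x + (4)·v_y = 0,
  so v ∝ (b, λ_1 - a) = (4, 16) = u.
  ||u|| = √((4)² + (16)²) = √(272) ≈ 16.4924,
  v_1 = u/||u|| ≈ (0.2425, 0.9701) (||v_1|| = 1).

λ_1 = 18,  λ_2 = 1;  v_1 ≈ (0.2425, 0.9701)


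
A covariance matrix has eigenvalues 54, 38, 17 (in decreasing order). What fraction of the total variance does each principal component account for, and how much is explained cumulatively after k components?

Step 1 — total variance = trace(Sigma) = Σ λ_i = 54 + 38 + 17 = 109.

Step 2 — fraction explained by component i = λ_i / Σ λ:
  PC1: 54/109 = 0.4954
  PC2: 38/109 = 0.3486
  PC3: 17/109 = 0.156

Step 3 — cumulative fraction after k components = (λ_1 + ... + λ_k) / Σ λ:
  k = 1: 54/109 = 0.4954
  k = 2: (54 + 38)/109 = 92/109 = 0.844
  k = 3: (54 + 38 + 17)/109 = 109/109 = 1

Summary (fraction, with percent):

explained: PC1 0.4954 (49.54%), PC2 0.3486 (34.86%), PC3 0.156 (15.6%);  cumulative: 0.4954, 0.844, 1


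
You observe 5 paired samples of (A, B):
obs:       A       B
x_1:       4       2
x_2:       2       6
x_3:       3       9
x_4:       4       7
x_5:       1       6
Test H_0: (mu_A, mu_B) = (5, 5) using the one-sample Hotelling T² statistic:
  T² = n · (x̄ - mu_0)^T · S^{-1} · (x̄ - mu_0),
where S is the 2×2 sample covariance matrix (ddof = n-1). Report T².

Step 1 — sample mean vector:
  mean(A) = (4 + 2 + 3 + 4 + 1) / 5 = 14/5 = 2.8
  mean(B) = (2 + 6 + 9 + 7 + 6) / 5 = 30/5 = 6
  x̄ = (2.8, 6),  deviation x̄ - mu_0 = (2.8, 6) - (5, 5) = (-2.2, 1).

Step 2 — sample covariance matrix, S[i,j] = (1/(n-1)) · Σ_k (x_{k,i} - mean_i) · (x_{k,j} - mean_j), divisor n-1 = 4:
  S[A,A] = ((1.2)·(1.2) + (-0.8)·(-0.8) + (0.2)·(0.2) + (1.2)·(1.2) + (-1.8)·(-1.8)) / 4 = 6.8/4 = 1.7
  S[A,B] = ((1.2)·(-4) + (-0.8)·(0) + (0.2)·(3) + (1.2)·(1) + (-1.8)·(0)) / 4 = -3/4 = -0.75
  S[B,B] = ((-4)·(-4) + (0)·(0) + (3)·(3) + (1)·(1) + (0)·(0)) / 4 = 26/4 = 6.5
  S = [[1.7, -0.75],
 [-0.75, 6.5]].

Step 3 — invert S. det(S) = 1.7·6.5 - (-0.75)² = 10.4875.
  S^{-1} = (1/det) · [[d, -b], [-b, a]] = [[0.6198, 0.0715],
 [0.0715, 0.1621]].

Step 4 — quadratic form (x̄ - mu_0)^T · S^{-1} · (x̄ - mu_0):
  S^{-1} · (x̄ - mu_0) = (-1.292, 0.0048),
  (x̄ - mu_0)^T · [...] = (-2.2)·(-1.292) + (1)·(0.0048) = 2.8472.

Step 5 — scale by n: T² = 5 · 2.8472 = 14.236.

T² ≈ 14.236


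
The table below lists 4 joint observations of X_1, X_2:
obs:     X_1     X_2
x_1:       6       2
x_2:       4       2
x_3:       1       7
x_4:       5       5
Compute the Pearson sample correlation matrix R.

Step 1 — column means:
  mean(X_1) = (6 + 4 + 1 + 5) / 4 = 16/4 = 4
  mean(X_2) = (2 + 2 + 7 + 5) / 4 = 16/4 = 4

Step 2 — sample variances and covariances s[i,j] = (1/(n-1)) · Σ_k (x_{k,i} - mean_i) · (x_{k,j} - mean_j), with n-1 = 3:
  s[X_1,X_1] = ((2)·(2) + (0)·(0) + (-3)·(-3) + (1)·(1)) / 3 = 14/3 = 4.6667
  s[X_1,X_2] = ((2)·(-2) + (0)·(-2) + (-3)·(3) + (1)·(1)) / 3 = -12/3 = -4
  s[X_2,X_2] = ((-2)·(-2) + (-2)·(-2) + (3)·(3) + (1)·(1)) / 3 = 18/3 = 6
  Sample standard deviations s_i = √(s[i,i]):
  s(X_1) = √(4.6667) = 2.1602
  s(X_2) = √(6) = 2.4495

Step 3 — r_{ij} = s_{ij} / (s_i · s_j):
  r[X_1,X_1] = 1 (diagonal).
  r[X_1,X_2] = -4 / (2.1602 · 2.4495) = -4 / 5.2915 = -0.7559
  r[X_2,X_2] = 1 (diagonal).

R is symmetric with unit diagonal. Assembling:

R = [[1, -0.7559],
 [-0.7559, 1]]


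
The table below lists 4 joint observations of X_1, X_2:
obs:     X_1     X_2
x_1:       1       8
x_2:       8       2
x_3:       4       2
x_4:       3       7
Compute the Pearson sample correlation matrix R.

Step 1 — column means:
  mean(X_1) = (1 + 8 + 4 + 3) / 4 = 16/4 = 4
  mean(X_2) = (8 + 2 + 2 + 7) / 4 = 19/4 = 4.75

Step 2 — sample variances and covariances s[i,j] = (1/(n-1)) · Σ_k (x_{k,i} - mean_i) · (x_{k,j} - mean_j), with n-1 = 3:
  s[X_1,X_1] = ((-3)·(-3) + (4)·(4) + (0)·(0) + (-1)·(-1)) / 3 = 26/3 = 8.6667
  s[X_1,X_2] = ((-3)·(3.25) + (4)·(-2.75) + (0)·(-2.75) + (-1)·(2.25)) / 3 = -23/3 = -7.6667
  s[X_2,X_2] = ((3.25)·(3.25) + (-2.75)·(-2.75) + (-2.75)·(-2.75) + (2.25)·(2.25)) / 3 = 30.75/3 = 10.25
  Sample standard deviations s_i = √(s[i,i]):
  s(X_1) = √(8.6667) = 2.9439
  s(X_2) = √(10.25) = 3.2016

Step 3 — r_{ij} = s_{ij} / (s_i · s_j):
  r[X_1,X_1] = 1 (diagonal).
  r[X_1,X_2] = -7.6667 / (2.9439 · 3.2016) = -7.6667 / 9.4251 = -0.8134
  r[X_2,X_2] = 1 (diagonal).

R is symmetric with unit diagonal. Assembling:

R = [[1, -0.8134],
 [-0.8134, 1]]


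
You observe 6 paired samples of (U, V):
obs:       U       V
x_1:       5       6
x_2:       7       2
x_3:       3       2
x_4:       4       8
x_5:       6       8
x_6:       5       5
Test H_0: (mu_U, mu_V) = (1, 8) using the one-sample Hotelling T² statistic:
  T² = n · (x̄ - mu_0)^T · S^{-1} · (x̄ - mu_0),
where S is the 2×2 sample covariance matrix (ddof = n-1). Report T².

Step 1 — sample mean vector:
  mean(U) = (5 + 7 + 3 + 4 + 6 + 5) / 6 = 30/6 = 5
  mean(V) = (6 + 2 + 2 + 8 + 8 + 5) / 6 = 31/6 = 5.1667
  x̄ = (5, 5.1667),  deviation x̄ - mu_0 = (5, 5.1667) - (1, 8) = (4, -2.8333).

Step 2 — sample covariance matrix, S[i,j] = (1/(n-1)) · Σ_k (x_{k,i} - mean_i) · (x_{k,j} - mean_j), divisor n-1 = 5:
  S[U,U] = ((0)·(0) + (2)·(2) + (-2)·(-2) + (-1)·(-1) + (1)·(1) + (0)·(0)) / 5 = 10/5 = 2
  S[U,V] = ((0)·(0.8333) + (2)·(-3.1667) + (-2)·(-3.1667) + (-1)·(2.8333) + (1)·(2.8333) + (0)·(-0.1667)) / 5 = 0/5 = 0
  S[V,V] = ((0.8333)·(0.8333) + (-3.1667)·(-3.1667) + (-3.1667)·(-3.1667) + (2.8333)·(2.8333) + (2.8333)·(2.8333) + (-0.1667)·(-0.1667)) / 5 = 36.8333/5 = 7.3667
  S = [[2, 0],
 [0, 7.3667]].

Step 3 — invert S. det(S) = 2·7.3667 - (0)² = 14.7333.
  S^{-1} = (1/det) · [[d, -b], [-b, a]] = [[0.5, 0],
 [0, 0.1357]].

Step 4 — quadratic form (x̄ - mu_0)^T · S^{-1} · (x̄ - mu_0):
  S^{-1} · (x̄ - mu_0) = (2, -0.3846),
  (x̄ - mu_0)^T · [...] = (4)·(2) + (-2.8333)·(-0.3846) = 9.0897.

Step 5 — scale by n: T² = 6 · 9.0897 = 54.5385.

T² ≈ 54.5385


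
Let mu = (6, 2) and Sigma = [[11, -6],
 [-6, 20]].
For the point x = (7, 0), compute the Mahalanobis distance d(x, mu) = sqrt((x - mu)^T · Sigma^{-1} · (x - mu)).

Step 1 — centre the observation: (x - mu) = (1, -2).

Step 2 — invert Sigma. det(Sigma) = 11·20 - (-6)² = 184.
  Sigma^{-1} = (1/det) · [[d, -b], [-b, a]] = [[0.1087, 0.0326],
 [0.0326, 0.0598]].

Step 3 — form the quadratic (x - mu)^T · Sigma^{-1} · (x - mu):
  Sigma^{-1} · (x - mu) = (0.0435, -0.087).
  (x - mu)^T · [Sigma^{-1} · (x - mu)] = (1)·(0.0435) + (-2)·(-0.087) = 0.2174.

Step 4 — take square root: d = √(0.2174) ≈ 0.4663.

d(x, mu) = √(0.2174) ≈ 0.4663


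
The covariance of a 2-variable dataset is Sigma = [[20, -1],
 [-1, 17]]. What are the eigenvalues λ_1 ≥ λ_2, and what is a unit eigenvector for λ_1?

Step 1 — characteristic polynomial of 2×2 Sigma:
  det(Sigma - λI) = λ² - trace · λ + det = 0.
  trace = 20 + 17 = 37, det = 20·17 - (-1)² = 339.
Step 2 — discriminant:
  Δ = trace² - 4·det = 1369 - 1356 = 13.
Step 3 — eigenvalues:
  λ = (trace ± √Δ)/2 = (37 ± 3.6056)/2,
  λ_1 = 20.3028,  λ_2 = 16.6972.

Step 4 — unit eigenvector for λ_1: solve (Sigma - λ_1 I)v = 0. First row:
  (20 - 20.3028)·v_x + (-1)·v_y = 0, i.e. (-0.3028)·v_x + (-1)·v_y = 0,
  so v ∝ (b, λ_1 - a) = (-1, 0.3028); multiply by -1 so the first entry is positive: u = (1, -0.3028).
  ||u|| = √((1)² + (-0.3028)²) = √(1.0917) ≈ 1.0448,
  v_1 = u/||u|| ≈ (0.9571, -0.2898) (||v_1|| = 1).

λ_1 = 20.3028,  λ_2 = 16.6972;  v_1 ≈ (0.9571, -0.2898)


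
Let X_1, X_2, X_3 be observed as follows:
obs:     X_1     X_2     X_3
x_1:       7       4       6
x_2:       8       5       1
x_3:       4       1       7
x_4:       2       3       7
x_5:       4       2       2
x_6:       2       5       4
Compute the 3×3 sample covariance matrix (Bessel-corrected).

Step 1 — column means:
  mean(X_1) = (7 + 8 + 4 + 2 + 4 + 2) / 6 = 27/6 = 4.5
  mean(X_2) = (4 + 5 + 1 + 3 + 2 + 5) / 6 = 20/6 = 3.3333
  mean(X_3) = (6 + 1 + 7 + 7 + 2 + 4) / 6 = 27/6 = 4.5

Step 2 — sample covariance S[i,j] = (1/(n-1)) · Σ_k (x_{k,i} - mean_i) · (x_{k,j} - mean_j), with n-1 = 5.
  S[X_1,X_1] = ((2.5)·(2.5) + (3.5)·(3.5) + (-0.5)·(-0.5) + (-2.5)·(-2.5) + (-0.5)·(-0.5) + (-2.5)·(-2.5)) / 5 = 31.5/5 = 6.3
  S[X_1,X_2] = ((2.5)·(0.6667) + (3.5)·(1.6667) + (-0.5)·(-2.3333) + (-2.5)·(-0.3333) + (-0.5)·(-1.3333) + (-2.5)·(1.6667)) / 5 = 6/5 = 1.2
  S[X_1,X_3] = ((2.5)·(1.5) + (3.5)·(-3.5) + (-0.5)·(2.5) + (-2.5)·(2.5) + (-0.5)·(-2.5) + (-2.5)·(-0.5)) / 5 = -13.5/5 = -2.7
  S[X_2,X_2] = ((0.6667)·(0.6667) + (1.6667)·(1.6667) + (-2.3333)·(-2.3333) + (-0.3333)·(-0.3333) + (-1.3333)·(-1.3333) + (1.6667)·(1.6667)) / 5 = 13.3333/5 = 2.6667
  S[X_2,X_3] = ((0.6667)·(1.5) + (1.6667)·(-3.5) + (-2.3333)·(2.5) + (-0.3333)·(2.5) + (-1.3333)·(-2.5) + (1.6667)·(-0.5)) / 5 = -9/5 = -1.8
  S[X_3,X_3] = ((1.5)·(1.5) + (-3.5)·(-3.5) + (2.5)·(2.5) + (2.5)·(2.5) + (-2.5)·(-2.5) + (-0.5)·(-0.5)) / 5 = 33.5/5 = 6.7

S is symmetric (S[j,i] = S[i,j]). Assembling:

S = [[6.3, 1.2, -2.7],
 [1.2, 2.6667, -1.8],
 [-2.7, -1.8, 6.7]]


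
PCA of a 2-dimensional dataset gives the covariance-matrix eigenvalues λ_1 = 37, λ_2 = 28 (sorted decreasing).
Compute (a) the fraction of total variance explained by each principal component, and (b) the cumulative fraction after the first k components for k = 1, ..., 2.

Step 1 — total variance = trace(Sigma) = Σ λ_i = 37 + 28 = 65.

Step 2 — fraction explained by component i = λ_i / Σ λ:
  PC1: 37/65 = 0.5692
  PC2: 28/65 = 0.4308

Step 3 — cumulative fraction after k components = (λ_1 + ... + λ_k) / Σ λ:
  k = 1: 37/65 = 0.5692
  k = 2: (37 + 28)/65 = 65/65 = 1

Summary (fraction, with percent):

explained: PC1 0.5692 (56.92%), PC2 0.4308 (43.08%);  cumulative: 0.5692, 1


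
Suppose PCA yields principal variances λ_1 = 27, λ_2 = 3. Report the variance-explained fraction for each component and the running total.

Step 1 — total variance = trace(Sigma) = Σ λ_i = 27 + 3 = 30.

Step 2 — fraction explained by component i = λ_i / Σ λ:
  PC1: 27/30 = 0.9
  PC2: 3/30 = 0.1

Step 3 — cumulative fraction after k components = (λ_1 + ... + λ_k) / Σ λ:
  k = 1: 27/30 = 0.9
  k = 2: (27 + 3)/30 = 30/30 = 1

Summary (fraction, with percent):

explained: PC1 0.9 (90%), PC2 0.1 (10%);  cumulative: 0.9, 1


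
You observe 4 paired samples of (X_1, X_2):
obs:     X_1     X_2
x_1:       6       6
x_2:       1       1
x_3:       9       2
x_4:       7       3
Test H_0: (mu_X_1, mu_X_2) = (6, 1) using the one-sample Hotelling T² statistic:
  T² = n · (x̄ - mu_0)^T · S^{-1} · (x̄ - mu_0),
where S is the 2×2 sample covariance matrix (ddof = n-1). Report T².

Step 1 — sample mean vector:
  mean(X_1) = (6 + 1 + 9 + 7) / 4 = 23/4 = 5.75
  mean(X_2) = (6 + 1 + 2 + 3) / 4 = 12/4 = 3
  x̄ = (5.75, 3),  deviation x̄ - mu_0 = (5.75, 3) - (6, 1) = (-0.25, 2).

Step 2 — sample covariance matrix, S[i,j] = (1/(n-1)) · Σ_k (x_{k,i} - mean_i) · (x_{k,j} - mean_j), divisor n-1 = 3:
  S[X_1,X_1] = ((0.25)·(0.25) + (-4.75)·(-4.75) + (3.25)·(3.25) + (1.25)·(1.25)) / 3 = 34.75/3 = 11.5833
  S[X_1,X_2] = ((0.25)·(3) + (-4.75)·(-2) + (3.25)·(-1) + (1.25)·(0)) / 3 = 7/3 = 2.3333
  S[X_2,X_2] = ((3)·(3) + (-2)·(-2) + (-1)·(-1) + (0)·(0)) / 3 = 14/3 = 4.6667
  S = [[11.5833, 2.3333],
 [2.3333, 4.6667]].

Step 3 — invert S. det(S) = 11.5833·4.6667 - (2.3333)² = 48.6111.
  S^{-1} = (1/det) · [[d, -b], [-b, a]] = [[0.096, -0.048],
 [-0.048, 0.2383]].

Step 4 — quadratic form (x̄ - mu_0)^T · S^{-1} · (x̄ - mu_0):
  S^{-1} · (x̄ - mu_0) = (-0.12, 0.4886),
  (x̄ - mu_0)^T · [...] = (-0.25)·(-0.12) + (2)·(0.4886) = 1.0071.

Step 5 — scale by n: T² = 4 · 1.0071 = 4.0286.

T² ≈ 4.0286


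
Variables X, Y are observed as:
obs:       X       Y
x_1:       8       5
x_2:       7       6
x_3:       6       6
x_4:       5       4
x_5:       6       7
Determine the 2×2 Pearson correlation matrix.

Step 1 — column means:
  mean(X) = (8 + 7 + 6 + 5 + 6) / 5 = 32/5 = 6.4
  mean(Y) = (5 + 6 + 6 + 4 + 7) / 5 = 28/5 = 5.6

Step 2 — sample variances and covariances s[i,j] = (1/(n-1)) · Σ_k (x_{k,i} - mean_i) · (x_{k,j} - mean_j), with n-1 = 4:
  s[X,X] = ((1.6)·(1.6) + (0.6)·(0.6) + (-0.4)·(-0.4) + (-1.4)·(-1.4) + (-0.4)·(-0.4)) / 4 = 5.2/4 = 1.3
  s[X,Y] = ((1.6)·(-0.6) + (0.6)·(0.4) + (-0.4)·(0.4) + (-1.4)·(-1.6) + (-0.4)·(1.4)) / 4 = 0.8/4 = 0.2
  s[Y,Y] = ((-0.6)·(-0.6) + (0.4)·(0.4) + (0.4)·(0.4) + (-1.6)·(-1.6) + (1.4)·(1.4)) / 4 = 5.2/4 = 1.3
  Sample standard deviations s_i = √(s[i,i]):
  s(X) = √(1.3) = 1.1402
  s(Y) = √(1.3) = 1.1402

Step 3 — r_{ij} = s_{ij} / (s_i · s_j):
  r[X,X] = 1 (diagonal).
  r[X,Y] = 0.2 / (1.1402 · 1.1402) = 0.2 / 1.3 = 0.1538
  r[Y,Y] = 1 (diagonal).

R is symmetric with unit diagonal. Assembling:

R = [[1, 0.1538],
 [0.1538, 1]]


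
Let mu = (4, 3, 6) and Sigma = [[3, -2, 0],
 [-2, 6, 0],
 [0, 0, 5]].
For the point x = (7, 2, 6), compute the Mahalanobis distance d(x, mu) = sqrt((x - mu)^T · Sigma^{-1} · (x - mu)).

Step 1 — centre the observation: (x - mu) = (3, -1, 0).

Step 2 — invert Sigma (cofactor / det for 3×3, or solve directly):
  Sigma^{-1} = [[0.4286, 0.1429, 0],
 [0.1429, 0.2143, 0],
 [0, 0, 0.2]].

Step 3 — form the quadratic (x - mu)^T · Sigma^{-1} · (x - mu):
  Sigma^{-1} · (x - mu) = (1.1429, 0.2143, 0).
  (x - mu)^T · [Sigma^{-1} · (x - mu)] = (3)·(1.1429) + (-1)·(0.2143) + (0)·(0) = 3.2143.

Step 4 — take square root: d = √(3.2143) ≈ 1.7928.

d(x, mu) = √(3.2143) ≈ 1.7928


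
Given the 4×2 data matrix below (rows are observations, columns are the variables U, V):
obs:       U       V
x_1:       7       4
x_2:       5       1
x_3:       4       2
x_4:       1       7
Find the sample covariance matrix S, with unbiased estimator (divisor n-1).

Step 1 — column means:
  mean(U) = (7 + 5 + 4 + 1) / 4 = 17/4 = 4.25
  mean(V) = (4 + 1 + 2 + 7) / 4 = 14/4 = 3.5

Step 2 — sample covariance S[i,j] = (1/(n-1)) · Σ_k (x_{k,i} - mean_i) · (x_{k,j} - mean_j), with n-1 = 3.
  S[U,U] = ((2.75)·(2.75) + (0.75)·(0.75) + (-0.25)·(-0.25) + (-3.25)·(-3.25)) / 3 = 18.75/3 = 6.25
  S[U,V] = ((2.75)·(0.5) + (0.75)·(-2.5) + (-0.25)·(-1.5) + (-3.25)·(3.5)) / 3 = -11.5/3 = -3.8333
  S[V,V] = ((0.5)·(0.5) + (-2.5)·(-2.5) + (-1.5)·(-1.5) + (3.5)·(3.5)) / 3 = 21/3 = 7

S is symmetric (S[j,i] = S[i,j]). Assembling:

S = [[6.25, -3.8333],
 [-3.8333, 7]]


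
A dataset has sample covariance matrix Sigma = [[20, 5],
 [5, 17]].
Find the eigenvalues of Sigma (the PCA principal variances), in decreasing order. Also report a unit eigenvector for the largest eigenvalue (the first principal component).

Step 1 — characteristic polynomial of 2×2 Sigma:
  det(Sigma - λI) = λ² - trace · λ + det = 0.
  trace = 20 + 17 = 37, det = 20·17 - (5)² = 315.
Step 2 — discriminant:
  Δ = trace² - 4·det = 1369 - 1260 = 109.
Step 3 — eigenvalues:
  λ = (trace ± √Δ)/2 = (37 ± 10.4403)/2,
  λ_1 = 23.7202,  λ_2 = 13.2798.

Step 4 — unit eigenvector for λ_1: solve (Sigma - λ_1 I)v = 0. First row:
  (20 - 23.7202)·v_x + (5)·v_y = 0, i.e. (-3.7202)·v_x + (5)·v_y = 0,
  so v ∝ (b, λ_1 - a) = (5, 3.7202) = u.
  ||u|| = √((5)² + (3.7202)²) = √(38.8395) ≈ 6.2321,
  v_1 = u/||u|| ≈ (0.8023, 0.5969) (||v_1|| = 1).

λ_1 = 23.7202,  λ_2 = 13.2798;  v_1 ≈ (0.8023, 0.5969)


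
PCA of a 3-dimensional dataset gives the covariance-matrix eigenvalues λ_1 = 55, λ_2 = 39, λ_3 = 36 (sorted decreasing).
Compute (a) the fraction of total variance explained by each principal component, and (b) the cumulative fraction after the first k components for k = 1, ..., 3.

Step 1 — total variance = trace(Sigma) = Σ λ_i = 55 + 39 + 36 = 130.

Step 2 — fraction explained by component i = λ_i / Σ λ:
  PC1: 55/130 = 0.4231
  PC2: 39/130 = 0.3
  PC3: 36/130 = 0.2769

Step 3 — cumulative fraction after k components = (λ_1 + ... + λ_k) / Σ λ:
  k = 1: 55/130 = 0.4231
  k = 2: (55 + 39)/130 = 94/130 = 0.7231
  k = 3: (55 + 39 + 36)/130 = 130/130 = 1

Summary (fraction, with percent):

explained: PC1 0.4231 (42.31%), PC2 0.3 (30%), PC3 0.2769 (27.69%);  cumulative: 0.4231, 0.7231, 1


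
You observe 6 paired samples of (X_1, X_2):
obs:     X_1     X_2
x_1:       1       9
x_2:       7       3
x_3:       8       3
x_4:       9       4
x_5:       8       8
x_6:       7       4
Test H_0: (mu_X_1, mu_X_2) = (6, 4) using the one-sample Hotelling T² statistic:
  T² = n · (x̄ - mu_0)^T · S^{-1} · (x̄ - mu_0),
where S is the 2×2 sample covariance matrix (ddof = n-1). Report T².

Step 1 — sample mean vector:
  mean(X_1) = (1 + 7 + 8 + 9 + 8 + 7) / 6 = 40/6 = 6.6667
  mean(X_2) = (9 + 3 + 3 + 4 + 8 + 4) / 6 = 31/6 = 5.1667
  x̄ = (6.6667, 5.1667),  deviation x̄ - mu_0 = (6.6667, 5.1667) - (6, 4) = (0.6667, 1.1667).

Step 2 — sample covariance matrix, S[i,j] = (1/(n-1)) · Σ_k (x_{k,i} - mean_i) · (x_{k,j} - mean_j), divisor n-1 = 5:
  S[X_1,X_1] = ((-5.6667)·(-5.6667) + (0.3333)·(0.3333) + (1.3333)·(1.3333) + (2.3333)·(2.3333) + (1.3333)·(1.3333) + (0.3333)·(0.3333)) / 5 = 41.3333/5 = 8.2667
  S[X_1,X_2] = ((-5.6667)·(3.8333) + (0.3333)·(-2.1667) + (1.3333)·(-2.1667) + (2.3333)·(-1.1667) + (1.3333)·(2.8333) + (0.3333)·(-1.1667)) / 5 = -24.6667/5 = -4.9333
  S[X_2,X_2] = ((3.8333)·(3.8333) + (-2.1667)·(-2.1667) + (-2.1667)·(-2.1667) + (-1.1667)·(-1.1667) + (2.8333)·(2.8333) + (-1.1667)·(-1.1667)) / 5 = 34.8333/5 = 6.9667
  S = [[8.2667, -4.9333],
 [-4.9333, 6.9667]].

Step 3 — invert S. det(S) = 8.2667·6.9667 - (-4.9333)² = 33.2533.
  S^{-1} = (1/det) · [[d, -b], [-b, a]] = [[0.2095, 0.1484],
 [0.1484, 0.2486]].

Step 4 — quadratic form (x̄ - mu_0)^T · S^{-1} · (x̄ - mu_0):
  S^{-1} · (x̄ - mu_0) = (0.3128, 0.3889),
  (x̄ - mu_0)^T · [...] = (0.6667)·(0.3128) + (1.1667)·(0.3889) = 0.6623.

Step 5 — scale by n: T² = 6 · 0.6623 = 3.9735.

T² ≈ 3.9735


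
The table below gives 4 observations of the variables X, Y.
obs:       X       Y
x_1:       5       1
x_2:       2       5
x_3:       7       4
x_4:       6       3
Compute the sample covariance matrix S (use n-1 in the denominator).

Step 1 — column means:
  mean(X) = (5 + 2 + 7 + 6) / 4 = 20/4 = 5
  mean(Y) = (1 + 5 + 4 + 3) / 4 = 13/4 = 3.25

Step 2 — sample covariance S[i,j] = (1/(n-1)) · Σ_k (x_{k,i} - mean_i) · (x_{k,j} - mean_j), with n-1 = 3.
  S[X,X] = ((0)·(0) + (-3)·(-3) + (2)·(2) + (1)·(1)) / 3 = 14/3 = 4.6667
  S[X,Y] = ((0)·(-2.25) + (-3)·(1.75) + (2)·(0.75) + (1)·(-0.25)) / 3 = -4/3 = -1.3333
  S[Y,Y] = ((-2.25)·(-2.25) + (1.75)·(1.75) + (0.75)·(0.75) + (-0.25)·(-0.25)) / 3 = 8.75/3 = 2.9167

S is symmetric (S[j,i] = S[i,j]). Assembling:

S = [[4.6667, -1.3333],
 [-1.3333, 2.9167]]
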